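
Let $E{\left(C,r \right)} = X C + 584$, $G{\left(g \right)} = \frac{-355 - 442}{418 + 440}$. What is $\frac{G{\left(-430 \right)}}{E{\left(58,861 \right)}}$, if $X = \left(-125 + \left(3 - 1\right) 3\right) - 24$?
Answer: $\frac{797}{6615180} \approx 0.00012048$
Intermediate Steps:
$X = -143$ ($X = \left(-125 + 2 \cdot 3\right) - 24 = \left(-125 + 6\right) - 24 = -119 - 24 = -143$)
$G{\left(g \right)} = - \frac{797}{858}$
$E{\left(C,r \right)} = 584 - 143 C$ ($E{\left(C,r \right)} = - 143 C + 584 = 584 - 143 C$)
$\frac{G{\left(-430 \right)}}{E{\left(58,861 \right)}} = - \frac{797}{858 \left(584 - 8294\right)} = - \frac{797}{858 \left(-7710\right)} = \left(- \frac{797}{858}\right) \left(- \frac{1}{7710}\right) = \frac{797}{6615180}$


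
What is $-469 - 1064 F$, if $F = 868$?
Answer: $-924021$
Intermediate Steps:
$-469 - 1064 F = -469 - 923552 = -924021$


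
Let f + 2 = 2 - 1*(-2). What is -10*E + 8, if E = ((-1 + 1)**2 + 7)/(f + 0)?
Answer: -27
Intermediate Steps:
f = 2 (f = -2 + (2 - 1*(-2)) = -2 + (2 + 2) = -2 + 4 = 2)
E = 7/2 (E = ((-1 + 1)**2 + 7)/(2 + 0) = (0**2 + 7)/2 = (0 + 7)*(1/2) = 7*(1/2) = 7/2 ≈ 3.5000)
-10*E + 8 = -10*7/2 + 8 = -35 + 8 = -27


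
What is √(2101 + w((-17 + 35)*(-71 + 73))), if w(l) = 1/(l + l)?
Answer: √302546/12 ≈ 45.837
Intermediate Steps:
w(l) = 1/(2*l)
√(2101 + w((-17 + 35)*(-71 + 73))) = √(2101 + 1/(2*(((-17 + 35)*(-71 + 73))))) = √(2101 + 1/(2*((18*2)))) = √(2101 + (½)/36) = √(2101 + (½)*(1/36)) = √(2101 + 1/72) = √(151273/72) = √302546/12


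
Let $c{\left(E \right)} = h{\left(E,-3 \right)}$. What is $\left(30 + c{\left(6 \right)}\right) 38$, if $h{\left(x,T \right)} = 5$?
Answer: $1330$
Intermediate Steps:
$c{\left(E \right)} = 5$
$\left(30 + c{\left(6 \right)}\right) 38 = \left(30 + 5\right) 38 = 35 \cdot 38 = 1330$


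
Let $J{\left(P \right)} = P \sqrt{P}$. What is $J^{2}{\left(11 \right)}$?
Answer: $1331$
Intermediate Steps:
$J{\left(P \right)} = P^{\frac{3}{2}}$
$J^{2}{\left(11 \right)} = \left(11^{\frac{3}{2}}\right)^{2} = \left(11 \sqrt{11}\right)^{2} = 1331$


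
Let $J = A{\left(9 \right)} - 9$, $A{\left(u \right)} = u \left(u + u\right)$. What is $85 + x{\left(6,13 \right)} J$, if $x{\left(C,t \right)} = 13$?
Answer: $2074$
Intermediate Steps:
$A{\left(u \right)} = 2 u^{2}$ ($A{\left(u \right)} = u 2 u = 2 u^{2}$)
$J = 153$ ($J = 2 \cdot 9^{2} - 9 = 2 \cdot 81 - 9 = 162 - 9 = 153$)
$85 + x{\left(6,13 \right)} J = 85 + 13 \cdot 153 = 85 + 1989 = 2074$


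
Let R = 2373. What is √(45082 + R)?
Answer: √47455 ≈ 217.84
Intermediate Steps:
√(45082 + R) = √(45082 + 2373) = √47455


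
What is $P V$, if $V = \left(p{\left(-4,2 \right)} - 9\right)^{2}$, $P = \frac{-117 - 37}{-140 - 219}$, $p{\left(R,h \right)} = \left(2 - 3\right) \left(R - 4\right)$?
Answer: $\frac{154}{359} \approx 0.42897$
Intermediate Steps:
$p{\left(R,h \right)} = 4 - R$ ($p{\left(R,h \right)} = - (-4 + R) = 4 - R$)
$P = \frac{154}{359}$ ($P = \frac{-117 - 37}{-359} = \left(-154\right) \left(- \frac{1}{359}\right) = \frac{154}{359} \approx 0.42897$)
$V = 1$ ($V = \left(\left(4 - -4\right) - 9\right)^{2} = \left(\left(4 + 4\right) - 9\right)^{2} = \left(8 - 9\right)^{2} = \left(-1\right)^{2} = 1$)
$P V = \frac{154}{359} \cdot 1 = \frac{154}{359}$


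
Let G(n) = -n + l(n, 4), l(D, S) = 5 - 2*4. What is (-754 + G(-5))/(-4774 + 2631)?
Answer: 752/2143 ≈ 0.35091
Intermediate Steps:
l(D, S) = -3 (l(D, S) = 5 - 8 = -3)
G(n) = -3 - n (G(n) = -n - 3 = -3 - n)
(-754 + G(-5))/(-4774 + 2631) = (-754 + (-3 - 1*(-5)))/(-4774 + 2631) = (-754 + (-3 + 5))/(-2143) = (-754 + 2)*(-1/2143) = -752*(-1/2143) = 752/2143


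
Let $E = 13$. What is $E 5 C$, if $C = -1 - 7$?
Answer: $-520$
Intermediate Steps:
$C = -8$ ($C = -1 - 7 = -8$)
$E 5 C = 13 \cdot 5 \left(-8\right) = 65 \left(-8\right) = -520$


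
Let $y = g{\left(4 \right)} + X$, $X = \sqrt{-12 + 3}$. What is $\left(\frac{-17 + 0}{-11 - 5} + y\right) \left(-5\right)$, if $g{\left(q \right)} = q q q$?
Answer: $- \frac{5205}{16} - 15 i \approx -325.31 - 15.0 i$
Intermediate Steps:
$g{\left(q \right)} = q^{3}$ ($g{\left(q \right)} = q^{2} q = q^{3}$)
$X = 3 i$ ($X = \sqrt{-9} = 3 i \approx 3.0 i$)
$y = 64 + 3 i$ ($y = 4^{3} + 3 i = 64 + 3 i \approx 64.0 + 3.0 i$)
$\left(\frac{-17 + 0}{-11 - 5} + y\right) \left(-5\right) = \left(\frac{-17 + 0}{-11 - 5} + \left(64 + 3 i\right)\right) \left(-5\right) = \left(- \frac{17}{-16} + \left(64 + 3 i\right)\right) \left(-5\right) = \left(\left(-17\right) \left(- \frac{1}{16}\right) + \left(64 + 3 i\right)\right) \left(-5\right) = \left(\frac{17}{16} + \left(64 + 3 i\right)\right) \left(-5\right) = \left(\frac{1041}{16} + 3 i\right) \left(-5\right) = - \frac{5205}{16} - 15 i$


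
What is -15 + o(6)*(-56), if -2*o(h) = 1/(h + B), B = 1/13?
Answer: -821/79 ≈ -10.392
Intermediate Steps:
B = 1/13 ≈ 0.076923
o(h) = -1/(2*(1/13 + h)) (o(h) = -1/(2*(h + 1/13)) = -1/(2*(1/13 + h)))
-15 + o(6)*(-56) = -15 - 13/(2 + 26*6)*(-56) = -15 - 13/(2 + 156)*(-56) = -15 - 13/158*(-56) = -15 + 364/79 = -821/79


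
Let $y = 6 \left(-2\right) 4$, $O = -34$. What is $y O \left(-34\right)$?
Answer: $-55488$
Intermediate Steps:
$y = -48$ ($y = \left(-12\right) 4 = -48$)
$y O \left(-34\right) = \left(-48\right) \left(-34\right) \left(-34\right) = 1632 \left(-34\right) = -55488$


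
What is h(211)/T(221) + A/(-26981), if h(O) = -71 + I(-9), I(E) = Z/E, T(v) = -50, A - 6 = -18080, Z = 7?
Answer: 12781513/6070725 ≈ 2.1054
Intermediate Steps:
A = -18074 (A = 6 - 18080 = -18074)
I(E) = 7/E
h(O) = -646/9 (h(O) = -71 + 7/(-9) = -71 + 7*(-⅑) = -71 - 7/9 = -646/9)
h(211)/T(221) + A/(-26981) = -646/9/(-50) - 18074/(-26981) = -646/9*(-1/50) - 18074*(-1/26981) = 323/225 + 18074/26981 = 12781513/6070725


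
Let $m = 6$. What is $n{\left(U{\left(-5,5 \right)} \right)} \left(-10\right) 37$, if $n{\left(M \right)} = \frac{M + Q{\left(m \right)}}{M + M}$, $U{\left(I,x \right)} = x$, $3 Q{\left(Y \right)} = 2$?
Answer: $- \frac{629}{3} \approx -209.67$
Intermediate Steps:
$Q{\left(Y \right)} = \frac{2}{3}$ ($Q{\left(Y \right)} = \frac{1}{3} \cdot 2 = \frac{2}{3}$)
$n{\left(M \right)} = \frac{\frac{2}{3} + M}{2 M}$ ($n{\left(M \right)} = \frac{M + \frac{2}{3}}{M + M} = \frac{\frac{2}{3} + M}{2 M}$)
$n{\left(U{\left(-5,5 \right)} \right)} \left(-10\right) 37 = \frac{2 + 3 \cdot 5}{6 \cdot 5} \left(-10\right) 37 = \frac{1}{6} \cdot \frac{1}{5} \left(2 + 15\right) \left(-10\right) 37 = \frac{1}{6} \cdot \frac{1}{5} \cdot 17 \left(-10\right) 37 = \frac{17}{30} \left(-10\right) 37 = \left(- \frac{17}{3}\right) 37 = - \frac{629}{3}$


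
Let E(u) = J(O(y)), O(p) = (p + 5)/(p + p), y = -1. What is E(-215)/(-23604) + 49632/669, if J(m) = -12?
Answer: 32542271/438641 ≈ 74.189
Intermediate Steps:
O(p) = (5 + p)/(2*p) (O(p) = (5 + p)/((2*p)) = (5 + p)*(1/(2*p)) = (5 + p)/(2*p))
E(u) = -12
E(-215)/(-23604) + 49632/669 = -12/(-23604) + 49632/669 = -12*(-1/23604) + 49632*(1/669) = 1/1967 + 16544/223 = 32542271/438641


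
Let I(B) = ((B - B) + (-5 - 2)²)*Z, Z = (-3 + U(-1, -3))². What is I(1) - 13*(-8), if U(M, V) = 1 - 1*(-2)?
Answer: 104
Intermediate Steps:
U(M, V) = 3 (U(M, V) = 1 + 2 = 3)
Z = 0 (Z = (-3 + 3)² = 0² = 0)
I(B) = 0 (I(B) = ((B - B) + (-5 - 2)²)*0 = (0 + (-7)²)*0 = (0 + 49)*0 = 49*0 = 0)
I(1) - 13*(-8) = 0 - 13*(-8) = 0 + 104 = 104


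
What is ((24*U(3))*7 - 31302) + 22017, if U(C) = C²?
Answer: -7773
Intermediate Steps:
((24*U(3))*7 - 31302) + 22017 = ((24*3²)*7 - 31302) + 22017 = ((24*9)*7 - 31302) + 22017 = (216*7 - 31302) + 22017 = (1512 - 31302) + 22017 = -29790 + 22017 = -7773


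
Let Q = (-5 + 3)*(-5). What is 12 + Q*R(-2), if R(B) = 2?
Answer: 32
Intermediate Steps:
Q = 10 (Q = -2*(-5) = 10)
12 + Q*R(-2) = 12 + 10*2 = 12 + 20 = 32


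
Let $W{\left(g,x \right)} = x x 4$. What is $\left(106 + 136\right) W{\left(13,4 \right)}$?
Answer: $15488$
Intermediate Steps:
$W{\left(g,x \right)} = 4 x^{2}$ ($W{\left(g,x \right)} = x^{2} \cdot 4 = 4 x^{2}$)
$\left(106 + 136\right) W{\left(13,4 \right)} = \left(106 + 136\right) 4 \cdot 4^{2} = 242 \cdot 4 \cdot 16 = 242 \cdot 64 = 15488$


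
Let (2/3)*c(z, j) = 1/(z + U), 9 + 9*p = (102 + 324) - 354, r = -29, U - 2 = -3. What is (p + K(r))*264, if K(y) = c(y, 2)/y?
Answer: 268026/145 ≈ 1848.5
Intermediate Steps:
U = -1 (U = 2 - 3 = -1)
p = 7 (p = -1 + ((102 + 324) - 354)/9 = -1 + (426 - 354)/9 = -1 + (1/9)*72 = -1 + 8 = 7)
c(z, j) = 3/(2*(-1 + z)) (c(z, j) = 3/(2*(z - 1)) = 3/(2*(-1 + z)))
K(y) = 3/(2*y*(-1 + y)) (K(y) = (3/(2*(-1 + y)))/y = 3/(2*y*(-1 + y)))
(p + K(r))*264 = (7 + (3/2)/(-29*(-1 - 29)))*264 = (7 + (3/2)*(-1/29)/(-30))*264 = (7 + (3/2)*(-1/29)*(-1/30))*264 = (7 + 1/580)*264 = (4061/580)*264 = 268026/145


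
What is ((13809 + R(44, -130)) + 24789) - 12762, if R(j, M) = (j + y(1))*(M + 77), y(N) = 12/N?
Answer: 22868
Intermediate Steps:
R(j, M) = (12 + j)*(77 + M) (R(j, M) = (j + 12/1)*(M + 77) = (j + 12*1)*(77 + M) = (j + 12)*(77 + M) = (12 + j)*(77 + M))
((13809 + R(44, -130)) + 24789) - 12762 = ((13809 + (924 + 12*(-130) + 77*44 - 130*44)) + 24789) - 12762 = ((13809 + (924 - 1560 + 3388 - 5720)) + 24789) - 12762 = ((13809 - 2968) + 24789) - 12762 = (10841 + 24789) - 12762 = 35630 - 12762 = 22868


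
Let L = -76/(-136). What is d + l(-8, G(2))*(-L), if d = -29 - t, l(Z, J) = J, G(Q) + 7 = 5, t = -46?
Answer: 308/17 ≈ 18.118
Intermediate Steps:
G(Q) = -2 (G(Q) = -7 + 5 = -2)
L = 19/34 (L = -76*(-1/136) = 19/34 ≈ 0.55882)
d = 17 (d = -29 - 1*(-46) = -29 + 46 = 17)
d + l(-8, G(2))*(-L) = 17 - (-2)*19/34 = 17 - 2*(-19/34) = 17 + 19/17 = 308/17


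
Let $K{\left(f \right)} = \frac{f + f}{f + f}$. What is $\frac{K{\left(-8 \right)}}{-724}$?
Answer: $- \frac{1}{724} \approx -0.0013812$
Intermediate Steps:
$K{\left(f \right)} = 1$ ($K{\left(f \right)} = \frac{2 f}{2 f} = 2 f \frac{1}{2 f} = 1$)
$\frac{K{\left(-8 \right)}}{-724} = 1 \frac{1}{-724} = 1 \left(- \frac{1}{724}\right) = - \frac{1}{724}$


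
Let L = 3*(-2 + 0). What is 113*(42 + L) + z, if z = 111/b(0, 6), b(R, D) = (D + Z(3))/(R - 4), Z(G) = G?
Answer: 12056/3 ≈ 4018.7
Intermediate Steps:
L = -6 (L = 3*(-2) = -6)
b(R, D) = (3 + D)/(-4 + R) (b(R, D) = (D + 3)/(R - 4) = (3 + D)/(-4 + R))
z = -148/3 (z = 111/(((3 + 6)/(-4 + 0))) = 111/((9/(-4))) = 111/((-¼*9)) = 111/(-9/4) = 111*(-4/9) = -148/3 ≈ -49.333)
113*(42 + L) + z = 113*(42 - 6) - 148/3 = 113*36 - 148/3 = 4068 - 148/3 = 12056/3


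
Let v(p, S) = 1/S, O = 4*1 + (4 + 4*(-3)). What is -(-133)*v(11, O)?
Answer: -133/4 ≈ -33.250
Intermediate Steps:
O = -4 (O = 4 + (4 - 12) = 4 - 8 = -4)
-(-133)*v(11, O) = -(-133)/(-4) = -(-133)*(-1)/4 = -1*133/4 = -133/4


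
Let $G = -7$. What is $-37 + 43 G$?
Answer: $-338$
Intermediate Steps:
$-37 + 43 G = -37 + 43 \left(-7\right) = -37 - 301 = -338$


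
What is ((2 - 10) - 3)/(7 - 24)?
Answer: 11/17 ≈ 0.64706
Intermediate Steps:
((2 - 10) - 3)/(7 - 24) = (-8 - 3)/(-17) = -11*(-1/17) = 11/17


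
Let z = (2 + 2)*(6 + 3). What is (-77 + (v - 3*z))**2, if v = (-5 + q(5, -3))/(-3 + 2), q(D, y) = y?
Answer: 31329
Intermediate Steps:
v = 8 (v = (-5 - 3)/(-3 + 2) = -8/(-1) = -8*(-1) = 8)
z = 36 (z = 4*9 = 36)
(-77 + (v - 3*z))**2 = (-77 + (8 - 3*36))**2 = (-77 + (8 - 108))**2 = (-77 - 100)**2 = (-177)**2 = 31329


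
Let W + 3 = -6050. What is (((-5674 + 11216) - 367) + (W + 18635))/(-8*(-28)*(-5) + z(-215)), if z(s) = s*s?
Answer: 5919/15035 ≈ 0.39368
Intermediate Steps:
W = -6053 (W = -3 - 6050 = -6053)
z(s) = s²
(((-5674 + 11216) - 367) + (W + 18635))/(-8*(-28)*(-5) + z(-215)) = (((-5674 + 11216) - 367) + (-6053 + 18635))/(-8*(-28)*(-5) + (-215)²) = ((5542 - 367) + 12582)/(224*(-5) + 46225) = (5175 + 12582)/(-1120 + 46225) = 17757/45105 = 17757*(1/45105) = 5919/15035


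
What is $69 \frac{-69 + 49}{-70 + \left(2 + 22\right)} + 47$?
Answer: $77$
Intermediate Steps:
$69 \frac{-69 + 49}{-70 + \left(2 + 22\right)} + 47 = 69 \left(- \frac{20}{-70 + 24}\right) + 47 = 69 \left(- \frac{20}{-46}\right) + 47 = 69 \left(\left(-20\right) \left(- \frac{1}{46}\right)\right) + 47 = 69 \cdot \frac{10}{23} + 47 = 30 + 47 = 77$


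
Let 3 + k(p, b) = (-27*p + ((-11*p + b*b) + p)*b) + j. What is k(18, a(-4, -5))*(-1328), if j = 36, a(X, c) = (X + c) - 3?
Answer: 27888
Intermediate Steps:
a(X, c) = -3 + X + c
k(p, b) = 33 - 27*p + b*(b² - 10*p) (k(p, b) = -3 + ((-27*p + ((-11*p + b*b) + p)*b) + 36) = -3 + ((-27*p + ((-11*p + b²) + p)*b) + 36) = -3 + ((-27*p + ((b² - 11*p) + p)*b) + 36) = -3 + ((-27*p + (b² - 10*p)*b) + 36) = -3 + ((-27*p + b*(b² - 10*p)) + 36) = -3 + (36 - 27*p + b*(b² - 10*p)) = 33 - 27*p + b*(b² - 10*p))
k(18, a(-4, -5))*(-1328) = (33 + (-3 - 4 - 5)³ - 27*18 - 10*(-3 - 4 - 5)*18)*(-1328) = (33 + (-12)³ - 486 - 10*(-12)*18)*(-1328) = (33 - 1728 - 486 + 2160)*(-1328) = -21*(-1328) = 27888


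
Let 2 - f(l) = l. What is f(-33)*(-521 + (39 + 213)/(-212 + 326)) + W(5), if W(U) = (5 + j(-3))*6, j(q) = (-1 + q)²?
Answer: -342601/19 ≈ -18032.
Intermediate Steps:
f(l) = 2 - l
W(U) = 126 (W(U) = (5 + (-1 - 3)²)*6 = (5 + (-4)²)*6 = (5 + 16)*6 = 21*6 = 126)
f(-33)*(-521 + (39 + 213)/(-212 + 326)) + W(5) = (2 - 1*(-33))*(-521 + (39 + 213)/(-212 + 326)) + 126 = (2 + 33)*(-521 + 252/114) + 126 = 35*(-521 + 252*(1/114)) + 126 = 35*(-521 + 42/19) + 126 = 35*(-9857/19) + 126 = -344995/19 + 126 = -342601/19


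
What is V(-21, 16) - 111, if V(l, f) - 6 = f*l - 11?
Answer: -452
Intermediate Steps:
V(l, f) = -5 + f*l (V(l, f) = 6 + (f*l - 11) = 6 + (-11 + f*l) = -5 + f*l)
V(-21, 16) - 111 = (-5 + 16*(-21)) - 111 = (-5 - 336) - 111 = -341 - 111 = -452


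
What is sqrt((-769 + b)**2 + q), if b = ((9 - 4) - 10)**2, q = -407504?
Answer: 4*sqrt(9127) ≈ 382.14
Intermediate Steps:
b = 25 (b = (5 - 10)**2 = (-5)**2 = 25)
sqrt((-769 + b)**2 + q) = sqrt((-769 + 25)**2 - 407504) = sqrt((-744)**2 - 407504) = sqrt(553536 - 407504) = sqrt(146032) = 4*sqrt(9127)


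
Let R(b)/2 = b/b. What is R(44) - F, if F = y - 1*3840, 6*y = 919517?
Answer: -896465/6 ≈ -1.4941e+5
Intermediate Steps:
y = 919517/6 (y = (1/6)*919517 = 919517/6 ≈ 1.5325e+5)
R(b) = 2 (R(b) = 2*(b/b) = 2*1 = 2)
F = 896477/6 (F = 919517/6 - 1*3840 = 919517/6 - 3840 = 896477/6 ≈ 1.4941e+5)
R(44) - F = 2 - 1*896477/6 = 2 - 896477/6 = -896465/6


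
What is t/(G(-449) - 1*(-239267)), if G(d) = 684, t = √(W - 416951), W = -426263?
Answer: I*√843214/239951 ≈ 0.0038269*I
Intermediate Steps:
t = I*√843214 (t = √(-426263 - 416951) = √(-843214) = I*√843214 ≈ 918.27*I)
t/(G(-449) - 1*(-239267)) = (I*√843214)/(684 - 1*(-239267)) = (I*√843214)/(684 + 239267) = (I*√843214)/239951 = (I*√843214)*(1/239951) = I*√843214/239951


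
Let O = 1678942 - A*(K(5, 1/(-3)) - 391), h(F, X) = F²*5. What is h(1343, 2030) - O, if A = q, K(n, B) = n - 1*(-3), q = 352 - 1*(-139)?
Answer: 7151250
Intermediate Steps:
q = 491 (q = 352 + 139 = 491)
K(n, B) = 3 + n (K(n, B) = n + 3 = 3 + n)
A = 491
h(F, X) = 5*F²
O = 1866995 (O = 1678942 - 491*((3 + 5) - 391) = 1678942 - 491*(8 - 391) = 1678942 - 491*(-383) = 1678942 - 1*(-188053) = 1678942 + 188053 = 1866995)
h(1343, 2030) - O = 5*1343² - 1*1866995 = 5*1803649 - 1866995 = 9018245 - 1866995 = 7151250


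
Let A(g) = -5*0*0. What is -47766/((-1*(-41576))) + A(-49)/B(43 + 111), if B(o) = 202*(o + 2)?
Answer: -23883/20788 ≈ -1.1489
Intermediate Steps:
A(g) = 0 (A(g) = 0*0 = 0)
B(o) = 404 + 202*o (B(o) = 202*(2 + o) = 404 + 202*o)
-47766/((-1*(-41576))) + A(-49)/B(43 + 111) = -47766/((-1*(-41576))) + 0/(404 + 202*(43 + 111)) = -47766/41576 + 0/(404 + 202*154) = -47766*1/41576 + 0/(404 + 31108) = -23883/20788 + 0/31512 = -23883/20788 + 0*(1/31512) = -23883/20788 + 0 = -23883/20788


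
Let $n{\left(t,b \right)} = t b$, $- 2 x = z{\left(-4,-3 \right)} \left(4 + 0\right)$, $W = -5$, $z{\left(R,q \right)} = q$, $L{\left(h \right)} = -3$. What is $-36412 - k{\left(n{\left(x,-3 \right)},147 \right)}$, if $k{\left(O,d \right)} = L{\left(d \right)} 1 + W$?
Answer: $-36404$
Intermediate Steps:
$x = 6$ ($x = - \frac{\left(-3\right) \left(4 + 0\right)}{2} = - \frac{\left(-3\right) 4}{2} = \left(- \frac{1}{2}\right) \left(-12\right) = 6$)
$n{\left(t,b \right)} = b t$
$k{\left(O,d \right)} = -8$ ($k{\left(O,d \right)} = \left(-3\right) 1 - 5 = -3 - 5 = -8$)
$-36412 - k{\left(n{\left(x,-3 \right)},147 \right)} = -36412 - -8 = -36412 + 8 = -36404$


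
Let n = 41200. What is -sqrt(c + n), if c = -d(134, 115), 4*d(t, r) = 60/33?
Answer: -9*sqrt(61545)/11 ≈ -202.98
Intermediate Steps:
d(t, r) = 5/11 (d(t, r) = (60/33)/4 = (60*(1/33))/4 = (1/4)*(20/11) = 5/11)
c = -5/11 (c = -1*5/11 = -5/11 ≈ -0.45455)
-sqrt(c + n) = -sqrt(-5/11 + 41200) = -sqrt(453195/11) = -9*sqrt(61545)/11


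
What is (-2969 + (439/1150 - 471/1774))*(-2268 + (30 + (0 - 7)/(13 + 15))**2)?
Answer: 33504812729507/8160400 ≈ 4.1058e+6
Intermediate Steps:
(-2969 + (439/1150 - 471/1774))*(-2268 + (30 + (0 - 7)/(13 + 15))**2) = (-2969 + (439*(1/1150) - 471*1/1774))*(-2268 + (30 - 7/28)**2) = (-2969 + (439/1150 - 471/1774))*(-2268 + (30 - 7*1/28)**2) = (-2969 + 59284/510025)*(-2268 + (30 - 1/4)**2) = -1514204941*(-2268 + (119/4)**2)/510025 = -1514204941*(-2268 + 14161/16)/510025 = -1514204941/510025*(-22127/16) = 33504812729507/8160400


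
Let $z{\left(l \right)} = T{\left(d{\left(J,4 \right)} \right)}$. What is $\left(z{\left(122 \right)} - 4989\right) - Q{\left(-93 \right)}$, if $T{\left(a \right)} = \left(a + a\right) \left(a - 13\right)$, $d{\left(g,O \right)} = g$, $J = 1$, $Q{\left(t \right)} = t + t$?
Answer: $-4827$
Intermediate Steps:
$Q{\left(t \right)} = 2 t$
$T{\left(a \right)} = 2 a \left(-13 + a\right)$
$z{\left(l \right)} = -24$ ($z{\left(l \right)} = 2 \cdot 1 \left(-13 + 1\right) = 2 \cdot 1 \left(-12\right) = -24$)
$\left(z{\left(122 \right)} - 4989\right) - Q{\left(-93 \right)} = \left(-24 - 4989\right) - 2 \left(-93\right) = -5013 - -186 = -5013 + 186 = -4827$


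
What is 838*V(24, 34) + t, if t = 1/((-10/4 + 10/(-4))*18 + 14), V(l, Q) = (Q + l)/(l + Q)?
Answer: 63687/76 ≈ 837.99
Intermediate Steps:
V(l, Q) = 1 (V(l, Q) = (Q + l)/(Q + l) = 1)
t = -1/76 (t = 1/((-10*¼ + 10*(-¼))*18 + 14) = 1/((-5/2 - 5/2)*18 + 14) = 1/(-5*18 + 14) = 1/(-90 + 14) = 1/(-76) = -1/76 ≈ -0.013158)
838*V(24, 34) + t = 838*1 - 1/76 = 838 - 1/76 = 63687/76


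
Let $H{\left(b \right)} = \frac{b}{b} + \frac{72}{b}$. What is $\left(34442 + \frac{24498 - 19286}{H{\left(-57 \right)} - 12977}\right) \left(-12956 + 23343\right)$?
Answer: $\frac{1297182943277}{3626} \approx 3.5774 \cdot 10^{8}$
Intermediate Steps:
$H{\left(b \right)} = 1 + \frac{72}{b}$
$\left(34442 + \frac{24498 - 19286}{H{\left(-57 \right)} - 12977}\right) \left(-12956 + 23343\right) = \left(34442 + \frac{24498 - 19286}{\frac{72 - 57}{-57} - 12977}\right) \left(-12956 + 23343\right) = \left(34442 + \frac{5212}{\left(- \frac{1}{57}\right) 15 - 12977}\right) 10387 = \left(34442 + \frac{5212}{- \frac{5}{19} - 12977}\right) 10387 = \left(34442 + \frac{5212}{- \frac{246568}{19}}\right) 10387 = \left(34442 + 5212 \left(- \frac{19}{246568}\right)\right) 10387 = \left(34442 - \frac{24757}{61642}\right) 10387 = \frac{2123049007}{61642} \cdot 10387 = \frac{1297182943277}{3626}$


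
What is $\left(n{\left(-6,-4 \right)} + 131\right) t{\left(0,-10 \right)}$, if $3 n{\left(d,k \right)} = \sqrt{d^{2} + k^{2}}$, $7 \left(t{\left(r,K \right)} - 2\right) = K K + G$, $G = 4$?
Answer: $\frac{15458}{7} + \frac{236 \sqrt{13}}{21} \approx 2248.8$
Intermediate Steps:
$t{\left(r,K \right)} = \frac{18}{7} + \frac{K^{2}}{7}$ ($t{\left(r,K \right)} = 2 + \frac{K K + 4}{7} = 2 + \frac{K^{2} + 4}{7} = 2 + \frac{4 + K^{2}}{7} = 2 + \left(\frac{4}{7} + \frac{K^{2}}{7}\right) = \frac{18}{7} + \frac{K^{2}}{7}$)
$n{\left(d,k \right)} = \frac{\sqrt{d^{2} + k^{2}}}{3}$
$\left(n{\left(-6,-4 \right)} + 131\right) t{\left(0,-10 \right)} = \left(\frac{\sqrt{\left(-6\right)^{2} + \left(-4\right)^{2}}}{3} + 131\right) \left(\frac{18}{7} + \frac{\left(-10\right)^{2}}{7}\right) = \left(\frac{\sqrt{36 + 16}}{3} + 131\right) \left(\frac{18}{7} + \frac{1}{7} \cdot 100\right) = \left(\frac{\sqrt{52}}{3} + 131\right) \left(\frac{18}{7} + \frac{100}{7}\right) = \left(\frac{2 \sqrt{13}}{3} + 131\right) \frac{118}{7} = \left(131 + \frac{2 \sqrt{13}}{3}\right) \frac{118}{7} = \frac{15458}{7} + \frac{236 \sqrt{13}}{21}$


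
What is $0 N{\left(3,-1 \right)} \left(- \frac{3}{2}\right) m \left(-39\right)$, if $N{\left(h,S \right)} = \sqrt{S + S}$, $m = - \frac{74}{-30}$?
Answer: $0$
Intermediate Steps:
$m = \frac{37}{15}$ ($m = \left(-74\right) \left(- \frac{1}{30}\right) = \frac{37}{15} \approx 2.4667$)
$N{\left(h,S \right)} = \sqrt{2} \sqrt{S}$ ($N{\left(h,S \right)} = \sqrt{2 S} = \sqrt{2} \sqrt{S}$)
$0 N{\left(3,-1 \right)} \left(- \frac{3}{2}\right) m \left(-39\right) = 0 \sqrt{2} \sqrt{-1} \left(- \frac{3}{2}\right) \frac{37}{15} \left(-39\right) = 0 \sqrt{2} i \left(\left(-3\right) \frac{1}{2}\right) \frac{37}{15} \left(-39\right) = 0 i \sqrt{2} \left(- \frac{3}{2}\right) \frac{37}{15} \left(-39\right) = 0 \left(- \frac{3}{2}\right) \frac{37}{15} \left(-39\right) = 0 \cdot \frac{37}{15} \left(-39\right) = 0 \left(-39\right) = 0$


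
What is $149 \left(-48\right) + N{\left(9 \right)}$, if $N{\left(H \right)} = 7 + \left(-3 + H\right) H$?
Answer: $-7091$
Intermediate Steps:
$N{\left(H \right)} = 7 + H \left(-3 + H\right)$
$149 \left(-48\right) + N{\left(9 \right)} = 149 \left(-48\right) + \left(7 + 9^{2} - 27\right) = -7152 + \left(7 + 81 - 27\right) = -7152 + 61 = -7091$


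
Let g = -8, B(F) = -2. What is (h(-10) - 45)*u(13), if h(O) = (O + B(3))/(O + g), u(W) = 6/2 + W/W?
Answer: -532/3 ≈ -177.33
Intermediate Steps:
u(W) = 4 (u(W) = 6*(1/2) + 1 = 3 + 1 = 4)
h(O) = (-2 + O)/(-8 + O) (h(O) = (O - 2)/(O - 8) = (-2 + O)/(-8 + O))
(h(-10) - 45)*u(13) = ((-2 - 10)/(-8 - 10) - 45)*4 = (-12/(-18) - 45)*4 = (-1/18*(-12) - 45)*4 = (2/3 - 45)*4 = -133/3*4 = -532/3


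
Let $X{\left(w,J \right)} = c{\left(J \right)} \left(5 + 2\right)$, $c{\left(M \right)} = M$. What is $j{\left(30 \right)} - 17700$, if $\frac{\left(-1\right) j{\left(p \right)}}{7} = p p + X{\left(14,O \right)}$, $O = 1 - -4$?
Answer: $-24245$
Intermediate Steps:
$O = 5$ ($O = 1 + 4 = 5$)
$X{\left(w,J \right)} = 7 J$ ($X{\left(w,J \right)} = J \left(5 + 2\right) = J 7 = 7 J$)
$j{\left(p \right)} = -245 - 7 p^{2}$ ($j{\left(p \right)} = - 7 \left(p p + 7 \cdot 5\right) = - 7 \left(p^{2} + 35\right) = - 7 \left(35 + p^{2}\right) = -245 - 7 p^{2}$)
$j{\left(30 \right)} - 17700 = \left(-245 - 7 \cdot 30^{2}\right) - 17700 = \left(-245 - 6300\right) - 17700 = -6545 - 17700 = -24245$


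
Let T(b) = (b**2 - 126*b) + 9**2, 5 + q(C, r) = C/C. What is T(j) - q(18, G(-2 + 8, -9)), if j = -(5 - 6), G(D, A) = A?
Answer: -40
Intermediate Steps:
j = 1 (j = -1*(-1) = 1)
q(C, r) = -4 (q(C, r) = -5 + C/C = -5 + 1 = -4)
T(b) = 81 + b**2 - 126*b (T(b) = (b**2 - 126*b) + 81 = 81 + b**2 - 126*b)
T(j) - q(18, G(-2 + 8, -9)) = (81 + 1**2 - 126*1) - 1*(-4) = (81 + 1 - 126) + 4 = -44 + 4 = -40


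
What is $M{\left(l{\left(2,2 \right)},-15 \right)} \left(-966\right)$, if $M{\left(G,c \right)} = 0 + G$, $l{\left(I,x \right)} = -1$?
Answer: $966$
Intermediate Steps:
$M{\left(G,c \right)} = G$
$M{\left(l{\left(2,2 \right)},-15 \right)} \left(-966\right) = \left(-1\right) \left(-966\right) = 966$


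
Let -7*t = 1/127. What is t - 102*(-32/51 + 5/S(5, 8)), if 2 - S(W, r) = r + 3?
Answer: 321815/2667 ≈ 120.67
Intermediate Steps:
t = -1/889 (t = -⅐/127 = -⅐*1/127 = -1/889 ≈ -0.0011249)
S(W, r) = -1 - r (S(W, r) = 2 - (r + 3) = 2 - (3 + r) = 2 + (-3 - r) = -1 - r)
t - 102*(-32/51 + 5/S(5, 8)) = -1/889 - 102*(-32/51 + 5/(-1 - 1*8)) = -1/889 - 102*(-32*1/51 + 5/(-1 - 8)) = -1/889 - 102*(-32/51 + 5/(-9)) = -1/889 - 102*(-32/51 + 5*(-⅑)) = -1/889 - 102*(-32/51 - 5/9) = -1/889 - 102*(-181/153) = -1/889 + 362/3 = 321815/2667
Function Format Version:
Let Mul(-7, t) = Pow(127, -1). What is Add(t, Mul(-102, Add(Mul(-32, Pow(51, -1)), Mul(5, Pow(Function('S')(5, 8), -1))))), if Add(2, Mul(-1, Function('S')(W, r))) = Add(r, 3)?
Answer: Rational(321815, 2667) ≈ 120.67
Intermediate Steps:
t = Rational(-1, 889) (t = Mul(Rational(-1, 7), Pow(127, -1)) = Mul(Rational(-1, 7), Rational(1, 127)) = Rational(-1, 889) ≈ -0.0011249)
Function('S')(W, r) = Add(-1, Mul(-1, r)) (Function('S')(W, r) = Add(2, Mul(-1, Add(r, 3))) = Add(2, Mul(-1, Add(3, r))) = Add(2, Add(-3, Mul(-1, r))) = Add(-1, Mul(-1, r)))
Add(t, Mul(-102, Add(Mul(-32, Pow(51, -1)), Mul(5, Pow(Function('S')(5, 8), -1))))) = Add(Rational(-1, 889), Mul(-102, Add(Mul(-32, Pow(51, -1)), Mul(5, Pow(Add(-1, Mul(-1, 8)), -1))))) = Add(Rational(-1, 889), Mul(-102, Add(Mul(-32, Rational(1, 51)), Mul(5, Pow(Add(-1, -8), -1))))) = Add(Rational(-1, 889), Mul(-102, Add(Rational(-32, 51), Mul(5, Pow(-9, -1))))) = Add(Rational(-1, 889), Mul(-102, Add(Rational(-32, 51), Mul(5, Rational(-1, 9))))) = Add(Rational(-1, 889), Mul(-102, Add(Rational(-32, 51), Rational(-5, 9)))) = Add(Rational(-1, 889), Mul(-102, Rational(-181, 153))) = Add(Rational(-1, 889), Rational(362, 3)) = Rational(321815, 2667)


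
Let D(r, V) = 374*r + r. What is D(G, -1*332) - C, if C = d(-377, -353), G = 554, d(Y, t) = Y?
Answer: 208127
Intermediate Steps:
D(r, V) = 375*r
C = -377
D(G, -1*332) - C = 375*554 - 1*(-377) = 207750 + 377 = 208127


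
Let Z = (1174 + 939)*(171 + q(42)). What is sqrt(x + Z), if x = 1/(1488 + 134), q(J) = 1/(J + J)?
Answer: sqrt(419243300462847)/34062 ≈ 601.12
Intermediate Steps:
q(J) = 1/(2*J)
x = 1/1622 ≈ 0.00061652
Z = 30353245/84 (Z = (1174 + 939)*(171 + (1/2)/42) = 2113*(171 + (1/2)*(1/42)) = 2113*(171 + 1/84) = 2113*(14365/84) = 30353245/84 ≈ 3.6135e+5)
sqrt(x + Z) = sqrt(1/1622 + 30353245/84) = sqrt(24616481737/68124) = sqrt(419243300462847)/34062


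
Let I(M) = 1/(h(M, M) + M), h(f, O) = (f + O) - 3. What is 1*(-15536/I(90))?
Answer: -4148112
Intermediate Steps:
h(f, O) = -3 + O + f (h(f, O) = (O + f) - 3 = -3 + O + f)
I(M) = 1/(-3 + 3*M) (I(M) = 1/((-3 + M + M) + M) = 1/((-3 + 2*M) + M) = 1/(-3 + 3*M))
1*(-15536/I(90)) = 1*(-15536/(1/(3*(-1 + 90)))) = 1*(-15536/((⅓)/89)) = 1*(-15536/((⅓)*(1/89))) = 1*(-15536/1/267) = 1*(-15536*267) = 1*(-4148112) = -4148112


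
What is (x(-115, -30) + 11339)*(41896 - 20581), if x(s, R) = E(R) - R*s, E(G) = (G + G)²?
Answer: 244888035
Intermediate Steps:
E(G) = 4*G² (E(G) = (2*G)² = 4*G²)
x(s, R) = 4*R² - R*s
(x(-115, -30) + 11339)*(41896 - 20581) = (-30*(-1*(-115) + 4*(-30)) + 11339)*(41896 - 20581) = (-30*(115 - 120) + 11339)*21315 = (-30*(-5) + 11339)*21315 = (150 + 11339)*21315 = 11489*21315 = 244888035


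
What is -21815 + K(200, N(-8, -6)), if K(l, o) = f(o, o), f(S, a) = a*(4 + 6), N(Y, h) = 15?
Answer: -21665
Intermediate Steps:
f(S, a) = 10*a (f(S, a) = a*10 = 10*a)
K(l, o) = 10*o
-21815 + K(200, N(-8, -6)) = -21815 + 10*15 = -21815 + 150 = -21665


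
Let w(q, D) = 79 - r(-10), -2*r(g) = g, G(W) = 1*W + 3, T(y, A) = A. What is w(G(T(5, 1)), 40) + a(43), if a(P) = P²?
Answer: 1923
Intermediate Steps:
G(W) = 3 + W (G(W) = W + 3 = 3 + W)
r(g) = -g/2
w(q, D) = 74 (w(q, D) = 79 - (-1)*(-10)/2 = 79 - 1*5 = 79 - 5 = 74)
w(G(T(5, 1)), 40) + a(43) = 74 + 43² = 74 + 1849 = 1923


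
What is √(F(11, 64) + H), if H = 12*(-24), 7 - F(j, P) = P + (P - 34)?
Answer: 5*I*√15 ≈ 19.365*I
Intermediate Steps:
F(j, P) = 41 - 2*P (F(j, P) = 7 - (P + (P - 34)) = 7 - (P + (-34 + P)) = 7 - (-34 + 2*P) = 7 + (34 - 2*P) = 41 - 2*P)
H = -288
√(F(11, 64) + H) = √((41 - 2*64) - 288) = √((41 - 128) - 288) = √(-87 - 288) = √(-375) = 5*I*√15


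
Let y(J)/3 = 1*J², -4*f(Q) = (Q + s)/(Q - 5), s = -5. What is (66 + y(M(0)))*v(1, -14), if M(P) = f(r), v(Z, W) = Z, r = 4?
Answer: 1059/16 ≈ 66.188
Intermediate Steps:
f(Q) = -¼ (f(Q) = -(Q - 5)/(4*(Q - 5)) = -(-5 + Q)/(4*(-5 + Q)) = -¼*1 = -¼)
M(P) = -¼
y(J) = 3*J² (y(J) = 3*(1*J²) = 3*J²)
(66 + y(M(0)))*v(1, -14) = (66 + 3*(-¼)²)*1 = (66 + 3*(1/16))*1 = (66 + 3/16)*1 = (1059/16)*1 = 1059/16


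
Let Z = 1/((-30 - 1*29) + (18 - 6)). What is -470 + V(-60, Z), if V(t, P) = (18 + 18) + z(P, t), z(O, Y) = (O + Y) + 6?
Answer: -22937/47 ≈ -488.02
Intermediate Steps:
Z = -1/47 (Z = 1/((-30 - 29) + 12) = 1/(-59 + 12) = 1/(-47) = -1/47 ≈ -0.021277)
z(O, Y) = 6 + O + Y
V(t, P) = 42 + P + t (V(t, P) = (18 + 18) + (6 + P + t) = 36 + (6 + P + t) = 42 + P + t)
-470 + V(-60, Z) = -470 + (42 - 1/47 - 60) = -470 - 847/47 = -22937/47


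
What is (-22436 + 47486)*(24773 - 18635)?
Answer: 153756900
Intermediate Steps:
(-22436 + 47486)*(24773 - 18635) = 25050*6138 = 153756900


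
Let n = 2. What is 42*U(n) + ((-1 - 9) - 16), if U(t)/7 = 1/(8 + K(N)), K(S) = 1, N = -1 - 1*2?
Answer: 20/3 ≈ 6.6667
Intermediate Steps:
N = -3 (N = -1 - 2 = -3)
U(t) = 7/9 (U(t) = 7/(8 + 1) = 7/9)
42*U(n) + ((-1 - 9) - 16) = 42*(7/9) + ((-1 - 9) - 16) = 98/3 + (-10 - 16) = 98/3 - 26 = 20/3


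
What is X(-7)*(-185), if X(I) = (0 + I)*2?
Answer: 2590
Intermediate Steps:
X(I) = 2*I (X(I) = I*2 = 2*I)
X(-7)*(-185) = (2*(-7))*(-185) = -14*(-185) = 2590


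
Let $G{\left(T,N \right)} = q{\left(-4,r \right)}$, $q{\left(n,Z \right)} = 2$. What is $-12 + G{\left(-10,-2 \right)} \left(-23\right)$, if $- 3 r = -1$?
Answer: $-58$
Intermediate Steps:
$r = \frac{1}{3}$ ($r = \left(- \frac{1}{3}\right) \left(-1\right) = \frac{1}{3} \approx 0.33333$)
$G{\left(T,N \right)} = 2$
$-12 + G{\left(-10,-2 \right)} \left(-23\right) = -12 + 2 \left(-23\right) = -12 - 46 = -58$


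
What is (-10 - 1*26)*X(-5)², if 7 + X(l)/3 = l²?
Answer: -104976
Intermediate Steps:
X(l) = -21 + 3*l²
(-10 - 1*26)*X(-5)² = (-10 - 1*26)*(-21 + 3*(-5)²)² = (-10 - 26)*(-21 + 3*25)² = -36*(-21 + 75)² = -36*54² = -36*2916 = -104976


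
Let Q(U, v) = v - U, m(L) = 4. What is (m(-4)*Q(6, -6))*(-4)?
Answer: 192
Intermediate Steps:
(m(-4)*Q(6, -6))*(-4) = (4*(-6 - 1*6))*(-4) = (4*(-6 - 6))*(-4) = (4*(-12))*(-4) = -48*(-4) = 192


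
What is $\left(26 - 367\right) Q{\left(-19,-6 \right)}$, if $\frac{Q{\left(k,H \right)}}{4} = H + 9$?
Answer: $-4092$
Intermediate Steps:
$Q{\left(k,H \right)} = 36 + 4 H$ ($Q{\left(k,H \right)} = 4 \left(H + 9\right) = 4 \left(9 + H\right) = 36 + 4 H$)
$\left(26 - 367\right) Q{\left(-19,-6 \right)} = \left(26 - 367\right) \left(36 + 4 \left(-6\right)\right) = - 341 \left(36 - 24\right) = \left(-341\right) 12 = -4092$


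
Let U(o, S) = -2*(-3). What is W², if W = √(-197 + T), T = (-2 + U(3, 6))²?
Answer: -181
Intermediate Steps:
U(o, S) = 6
T = 16 (T = (-2 + 6)² = 4² = 16)
W = I*√181 (W = √(-197 + 16) = √(-181) = I*√181 ≈ 13.454*I)
W² = (I*√181)² = -181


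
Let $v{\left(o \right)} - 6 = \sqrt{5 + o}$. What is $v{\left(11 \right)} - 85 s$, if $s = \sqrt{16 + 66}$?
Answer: $10 - 85 \sqrt{82} \approx -759.71$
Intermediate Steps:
$v{\left(o \right)} = 6 + \sqrt{5 + o}$
$s = \sqrt{82} \approx 9.0554$
$v{\left(11 \right)} - 85 s = \left(6 + \sqrt{5 + 11}\right) - 85 \sqrt{82} = \left(6 + \sqrt{16}\right) - 85 \sqrt{82} = \left(6 + 4\right) - 85 \sqrt{82} = 10 - 85 \sqrt{82}$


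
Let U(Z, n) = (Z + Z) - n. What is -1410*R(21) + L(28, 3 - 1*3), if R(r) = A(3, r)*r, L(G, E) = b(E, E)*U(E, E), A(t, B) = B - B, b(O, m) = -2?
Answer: 0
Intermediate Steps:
A(t, B) = 0
U(Z, n) = -n + 2*Z (U(Z, n) = 2*Z - n = -n + 2*Z)
L(G, E) = -2*E (L(G, E) = -2*(-E + 2*E) = -2*E)
R(r) = 0 (R(r) = 0*r = 0)
-1410*R(21) + L(28, 3 - 1*3) = -1410*0 - 2*(3 - 1*3) = 0 - 2*(3 - 3) = 0 - 2*0 = 0 + 0 = 0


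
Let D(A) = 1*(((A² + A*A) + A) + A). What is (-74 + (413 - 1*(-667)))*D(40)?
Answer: 3299680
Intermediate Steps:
D(A) = 2*A + 2*A² (D(A) = 1*(((A² + A²) + A) + A) = 1*((2*A² + A) + A) = 1*((A + 2*A²) + A) = 1*(2*A + 2*A²) = 2*A + 2*A²)
(-74 + (413 - 1*(-667)))*D(40) = (-74 + (413 - 1*(-667)))*(2*40*(1 + 40)) = (-74 + (413 + 667))*(2*40*41) = (-74 + 1080)*3280 = 1006*3280 = 3299680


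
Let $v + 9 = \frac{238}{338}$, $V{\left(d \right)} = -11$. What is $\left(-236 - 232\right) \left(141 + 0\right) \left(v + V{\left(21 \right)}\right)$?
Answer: $\frac{16552836}{13} \approx 1.2733 \cdot 10^{6}$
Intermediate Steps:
$v = - \frac{1402}{169}$ ($v = -9 + \frac{238}{338} = -9 + 238 \cdot \frac{1}{338} = -9 + \frac{119}{169} = - \frac{1402}{169} \approx -8.2959$)
$\left(-236 - 232\right) \left(141 + 0\right) \left(v + V{\left(21 \right)}\right) = \left(-236 - 232\right) \left(141 + 0\right) \left(- \frac{1402}{169} - 11\right) = \left(-468\right) 141 \left(- \frac{3261}{169}\right) = \left(-65988\right) \left(- \frac{3261}{169}\right) = \frac{16552836}{13}$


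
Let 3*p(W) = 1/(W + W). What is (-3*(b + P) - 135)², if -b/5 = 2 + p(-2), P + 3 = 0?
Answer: 151321/16 ≈ 9457.6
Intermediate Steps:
p(W) = 1/(6*W) (p(W) = 1/(3*(W + W)) = 1/(3*((2*W))) = (1/(2*W))/3 = 1/(6*W))
P = -3 (P = -3 + 0 = -3)
b = -115/12 (b = -5*(2 + (⅙)/(-2)) = -5*(2 + (⅙)*(-½)) = -5*(2 - 1/12) = -5*23/12 = -115/12 ≈ -9.5833)
(-3*(b + P) - 135)² = (-3*(-115/12 - 3) - 135)² = (-3*(-151/12) - 135)² = (151/4 - 135)² = (-389/4)² = 151321/16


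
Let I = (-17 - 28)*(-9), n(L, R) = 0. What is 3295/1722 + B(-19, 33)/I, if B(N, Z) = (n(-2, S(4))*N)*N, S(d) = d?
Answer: 3295/1722 ≈ 1.9135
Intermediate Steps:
B(N, Z) = 0 (B(N, Z) = (0*N)*N = 0*N = 0)
I = 405 (I = -45*(-9) = 405)
3295/1722 + B(-19, 33)/I = 3295/1722 + 0/405 = 3295*(1/1722) + 0*(1/405) = 3295/1722 + 0 = 3295/1722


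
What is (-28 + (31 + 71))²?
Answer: 5476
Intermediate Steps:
(-28 + (31 + 71))² = (-28 + 102)² = 74² = 5476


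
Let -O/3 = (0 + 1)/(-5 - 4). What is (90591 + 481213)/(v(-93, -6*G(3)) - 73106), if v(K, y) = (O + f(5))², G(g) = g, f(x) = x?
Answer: -2573118/328849 ≈ -7.8246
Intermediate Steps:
O = ⅓ (O = -3*(0 + 1)/(-5 - 4) = -3/(-9) = -3*(-1)/9 = -3*(-⅑) = ⅓ ≈ 0.33333)
v(K, y) = 256/9 (v(K, y) = (⅓ + 5)² = (16/3)² = 256/9)
(90591 + 481213)/(v(-93, -6*G(3)) - 73106) = (90591 + 481213)/(256/9 - 73106) = 571804/(-657698/9) = 571804*(-9/657698) = -2573118/328849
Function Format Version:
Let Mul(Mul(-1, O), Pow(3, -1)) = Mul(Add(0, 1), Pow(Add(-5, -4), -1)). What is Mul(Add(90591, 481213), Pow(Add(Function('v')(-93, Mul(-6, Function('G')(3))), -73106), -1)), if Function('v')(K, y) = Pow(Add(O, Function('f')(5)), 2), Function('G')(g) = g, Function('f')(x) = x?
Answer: Rational(-2573118, 328849) ≈ -7.8246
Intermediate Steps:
O = Rational(1, 3) (O = Mul(-3, Mul(Add(0, 1), Pow(Add(-5, -4), -1))) = Mul(-3, Mul(1, Pow(-9, -1))) = Mul(-3, Mul(1, Rational(-1, 9))) = Mul(-3, Rational(-1, 9)) = Rational(1, 3) ≈ 0.33333)
Function('v')(K, y) = Rational(256, 9) (Function('v')(K, y) = Pow(Add(Rational(1, 3), 5), 2) = Pow(Rational(16, 3), 2) = Rational(256, 9))
Mul(Add(90591, 481213), Pow(Add(Function('v')(-93, Mul(-6, Function('G')(3))), -73106), -1)) = Mul(Add(90591, 481213), Pow(Add(Rational(256, 9), -73106), -1)) = Mul(571804, Pow(Rational(-657698, 9), -1)) = Mul(571804, Rational(-9, 657698)) = Rational(-2573118, 328849)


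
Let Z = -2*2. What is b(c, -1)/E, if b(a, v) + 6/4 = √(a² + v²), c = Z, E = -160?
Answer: 3/320 - √17/160 ≈ -0.016394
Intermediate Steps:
Z = -4
c = -4
b(a, v) = -3/2 + √(a² + v²)
b(c, -1)/E = (-3/2 + √((-4)² + (-1)²))/(-160) = (-3/2 + √(16 + 1))*(-1/160) = (-3/2 + √17)*(-1/160) = 3/320 - √17/160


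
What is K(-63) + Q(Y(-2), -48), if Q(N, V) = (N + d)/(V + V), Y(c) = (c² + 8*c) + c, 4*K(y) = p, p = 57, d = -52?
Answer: 239/16 ≈ 14.938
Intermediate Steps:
K(y) = 57/4 (K(y) = (¼)*57 = 57/4)
Y(c) = c² + 9*c
Q(N, V) = (-52 + N)/(2*V) (Q(N, V) = (N - 52)/(V + V) = (-52 + N)/((2*V)) = (-52 + N)*(1/(2*V)) = (-52 + N)/(2*V))
K(-63) + Q(Y(-2), -48) = 57/4 + (½)*(-52 - 2*(9 - 2))/(-48) = 57/4 + (½)*(-1/48)*(-52 - 2*7) = 57/4 + (½)*(-1/48)*(-52 - 14) = 57/4 + (½)*(-1/48)*(-66) = 57/4 + 11/16 = 239/16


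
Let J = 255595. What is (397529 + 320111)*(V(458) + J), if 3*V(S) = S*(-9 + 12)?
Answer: 183753874920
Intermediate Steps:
V(S) = S (V(S) = (S*(-9 + 12))/3 = (S*3)/3 = (3*S)/3 = S)
(397529 + 320111)*(V(458) + J) = (397529 + 320111)*(458 + 255595) = 717640*256053 = 183753874920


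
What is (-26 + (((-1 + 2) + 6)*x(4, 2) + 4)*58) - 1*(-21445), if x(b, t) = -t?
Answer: 20839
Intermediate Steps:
(-26 + (((-1 + 2) + 6)*x(4, 2) + 4)*58) - 1*(-21445) = (-26 + (((-1 + 2) + 6)*(-1*2) + 4)*58) - 1*(-21445) = (-26 + ((1 + 6)*(-2) + 4)*58) + 21445 = (-26 + (7*(-2) + 4)*58) + 21445 = (-26 + (-14 + 4)*58) + 21445 = (-26 - 10*58) + 21445 = (-26 - 580) + 21445 = -606 + 21445 = 20839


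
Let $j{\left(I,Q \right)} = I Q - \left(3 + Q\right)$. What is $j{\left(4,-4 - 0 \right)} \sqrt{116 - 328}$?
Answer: $- 30 i \sqrt{53} \approx - 218.4 i$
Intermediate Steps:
$j{\left(I,Q \right)} = -3 - Q + I Q$
$j{\left(4,-4 - 0 \right)} \sqrt{116 - 328} = \left(-3 - \left(-4 - 0\right) + 4 \left(-4 - 0\right)\right) \sqrt{116 - 328} = \left(-3 - \left(-4 + 0\right) + 4 \left(-4 + 0\right)\right) \sqrt{-212} = \left(-3 - -4 + 4 \left(-4\right)\right) 2 i \sqrt{53} = \left(-3 + 4 - 16\right) 2 i \sqrt{53} = - 15 \cdot 2 i \sqrt{53} = - 30 i \sqrt{53}$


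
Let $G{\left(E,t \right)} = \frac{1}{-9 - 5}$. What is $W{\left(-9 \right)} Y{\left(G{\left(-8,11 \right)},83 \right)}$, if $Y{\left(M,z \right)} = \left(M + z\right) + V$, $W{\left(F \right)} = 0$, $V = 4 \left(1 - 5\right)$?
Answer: $0$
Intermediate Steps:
$G{\left(E,t \right)} = - \frac{1}{14}$ ($G{\left(E,t \right)} = \frac{1}{-14} = - \frac{1}{14}$)
$V = -16$ ($V = 4 \left(-4\right) = -16$)
$Y{\left(M,z \right)} = -16 + M + z$ ($Y{\left(M,z \right)} = \left(M + z\right) - 16 = -16 + M + z$)
$W{\left(-9 \right)} Y{\left(G{\left(-8,11 \right)},83 \right)} = 0 \left(-16 - \frac{1}{14} + 83\right) = 0 \cdot \frac{937}{14} = 0$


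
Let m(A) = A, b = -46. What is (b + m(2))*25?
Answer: -1100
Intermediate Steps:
(b + m(2))*25 = (-46 + 2)*25 = -44*25 = -1100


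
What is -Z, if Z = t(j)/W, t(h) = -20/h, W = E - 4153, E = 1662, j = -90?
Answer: 2/22419 ≈ 8.9210e-5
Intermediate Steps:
W = -2491 (W = 1662 - 4153 = -2491)
Z = -2/22419 (Z = -20/(-90)/(-2491) = -20*(-1/90)*(-1/2491) = (2/9)*(-1/2491) = -2/22419 ≈ -8.9210e-5)
-Z = -1*(-2/22419) = 2/22419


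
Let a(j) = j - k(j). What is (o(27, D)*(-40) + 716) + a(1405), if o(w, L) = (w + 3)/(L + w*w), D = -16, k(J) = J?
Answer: 509308/713 ≈ 714.32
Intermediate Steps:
o(w, L) = (3 + w)/(L + w**2)
a(j) = 0 (a(j) = j - j = 0)
(o(27, D)*(-40) + 716) + a(1405) = (((3 + 27)/(-16 + 27**2))*(-40) + 716) + 0 = ((30/(-16 + 729))*(-40) + 716) + 0 = ((30/713)*(-40) + 716) + 0 = (-1200/713 + 716) + 0 = 509308/713 + 0 = 509308/713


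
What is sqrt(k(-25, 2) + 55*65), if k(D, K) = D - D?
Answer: 5*sqrt(143) ≈ 59.791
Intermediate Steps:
k(D, K) = 0
sqrt(k(-25, 2) + 55*65) = sqrt(0 + 55*65) = sqrt(0 + 3575) = sqrt(3575) = 5*sqrt(143)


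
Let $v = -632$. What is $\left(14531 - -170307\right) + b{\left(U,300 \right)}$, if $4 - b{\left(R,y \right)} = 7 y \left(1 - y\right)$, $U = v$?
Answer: $812742$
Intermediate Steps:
$U = -632$
$b{\left(R,y \right)} = 4 - 7 y \left(1 - y\right)$
$\left(14531 - -170307\right) + b{\left(U,300 \right)} = \left(14531 - -170307\right) + \left(4 - 2100 + 7 \cdot 300^{2}\right) = \left(14531 + 170307\right) + \left(4 - 2100 + 7 \cdot 90000\right) = 184838 + \left(4 - 2100 + 630000\right) = 184838 + 627904 = 812742$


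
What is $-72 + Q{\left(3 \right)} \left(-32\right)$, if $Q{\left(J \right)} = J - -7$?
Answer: $-392$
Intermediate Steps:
$Q{\left(J \right)} = 7 + J$ ($Q{\left(J \right)} = J + 7 = 7 + J$)
$-72 + Q{\left(3 \right)} \left(-32\right) = -72 + \left(7 + 3\right) \left(-32\right) = -72 + 10 \left(-32\right) = -72 - 320 = -392$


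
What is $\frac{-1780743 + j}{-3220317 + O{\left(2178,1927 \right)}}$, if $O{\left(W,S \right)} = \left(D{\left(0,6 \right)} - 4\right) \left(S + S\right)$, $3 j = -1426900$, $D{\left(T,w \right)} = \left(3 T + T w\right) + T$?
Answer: $\frac{6769129}{9707199} \approx 0.69733$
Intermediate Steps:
$D{\left(T,w \right)} = 4 T + T w$
$j = - \frac{1426900}{3}$ ($j = \frac{1}{3} \left(-1426900\right) = - \frac{1426900}{3} \approx -4.7563 \cdot 10^{5}$)
$O{\left(W,S \right)} = - 8 S$ ($O{\left(W,S \right)} = \left(0 \left(4 + 6\right) - 4\right) \left(S + S\right) = \left(0 \cdot 10 - 4\right) 2 S = \left(0 - 4\right) 2 S = - 4 \cdot 2 S = - 8 S$)
$\frac{-1780743 + j}{-3220317 + O{\left(2178,1927 \right)}} = \frac{-1780743 - \frac{1426900}{3}}{-3220317 - 15416} = - \frac{6769129}{3 \left(-3220317 - 15416\right)} = - \frac{6769129}{3 \left(-3235733\right)} = \left(- \frac{6769129}{3}\right) \left(- \frac{1}{3235733}\right) = \frac{6769129}{9707199}$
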